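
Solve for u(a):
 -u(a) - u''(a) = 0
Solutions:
 u(a) = C1*sin(a) + C2*cos(a)


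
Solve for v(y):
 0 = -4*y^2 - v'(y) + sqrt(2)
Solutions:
 v(y) = C1 - 4*y^3/3 + sqrt(2)*y


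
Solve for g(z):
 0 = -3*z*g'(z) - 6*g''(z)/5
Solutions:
 g(z) = C1 + C2*erf(sqrt(5)*z/2)


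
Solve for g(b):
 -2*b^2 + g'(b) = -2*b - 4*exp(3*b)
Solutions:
 g(b) = C1 + 2*b^3/3 - b^2 - 4*exp(3*b)/3


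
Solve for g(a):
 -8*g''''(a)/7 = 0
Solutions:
 g(a) = C1 + C2*a + C3*a^2 + C4*a^3


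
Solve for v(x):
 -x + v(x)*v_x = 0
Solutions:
 v(x) = -sqrt(C1 + x^2)
 v(x) = sqrt(C1 + x^2)


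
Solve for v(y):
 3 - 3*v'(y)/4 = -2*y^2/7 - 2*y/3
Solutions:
 v(y) = C1 + 8*y^3/63 + 4*y^2/9 + 4*y


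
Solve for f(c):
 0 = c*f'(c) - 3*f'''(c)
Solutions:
 f(c) = C1 + Integral(C2*airyai(3^(2/3)*c/3) + C3*airybi(3^(2/3)*c/3), c)


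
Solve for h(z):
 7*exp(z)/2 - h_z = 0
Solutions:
 h(z) = C1 + 7*exp(z)/2


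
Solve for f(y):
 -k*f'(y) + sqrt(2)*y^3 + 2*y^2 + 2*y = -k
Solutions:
 f(y) = C1 + y + sqrt(2)*y^4/(4*k) + 2*y^3/(3*k) + y^2/k


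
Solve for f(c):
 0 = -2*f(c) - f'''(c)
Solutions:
 f(c) = C3*exp(-2^(1/3)*c) + (C1*sin(2^(1/3)*sqrt(3)*c/2) + C2*cos(2^(1/3)*sqrt(3)*c/2))*exp(2^(1/3)*c/2)


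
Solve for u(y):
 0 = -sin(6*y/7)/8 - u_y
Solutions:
 u(y) = C1 + 7*cos(6*y/7)/48


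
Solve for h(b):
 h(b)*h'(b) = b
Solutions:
 h(b) = -sqrt(C1 + b^2)
 h(b) = sqrt(C1 + b^2)


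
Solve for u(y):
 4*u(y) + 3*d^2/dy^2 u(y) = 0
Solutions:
 u(y) = C1*sin(2*sqrt(3)*y/3) + C2*cos(2*sqrt(3)*y/3)


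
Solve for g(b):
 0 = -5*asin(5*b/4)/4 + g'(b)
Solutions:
 g(b) = C1 + 5*b*asin(5*b/4)/4 + sqrt(16 - 25*b^2)/4


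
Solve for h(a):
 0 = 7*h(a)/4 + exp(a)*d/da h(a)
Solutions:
 h(a) = C1*exp(7*exp(-a)/4)


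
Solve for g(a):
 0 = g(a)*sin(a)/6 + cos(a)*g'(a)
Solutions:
 g(a) = C1*cos(a)^(1/6)


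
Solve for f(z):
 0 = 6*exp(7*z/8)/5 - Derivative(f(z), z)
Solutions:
 f(z) = C1 + 48*exp(7*z/8)/35


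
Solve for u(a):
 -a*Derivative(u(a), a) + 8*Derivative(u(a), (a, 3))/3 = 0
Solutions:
 u(a) = C1 + Integral(C2*airyai(3^(1/3)*a/2) + C3*airybi(3^(1/3)*a/2), a)


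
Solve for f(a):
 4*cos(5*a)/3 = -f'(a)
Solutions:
 f(a) = C1 - 4*sin(5*a)/15


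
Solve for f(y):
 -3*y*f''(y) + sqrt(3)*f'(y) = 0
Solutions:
 f(y) = C1 + C2*y^(sqrt(3)/3 + 1)


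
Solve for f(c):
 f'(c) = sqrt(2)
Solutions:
 f(c) = C1 + sqrt(2)*c


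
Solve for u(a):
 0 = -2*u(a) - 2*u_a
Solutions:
 u(a) = C1*exp(-a)


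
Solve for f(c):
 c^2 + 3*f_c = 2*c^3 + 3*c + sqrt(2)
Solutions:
 f(c) = C1 + c^4/6 - c^3/9 + c^2/2 + sqrt(2)*c/3


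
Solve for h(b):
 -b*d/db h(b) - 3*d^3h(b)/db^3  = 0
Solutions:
 h(b) = C1 + Integral(C2*airyai(-3^(2/3)*b/3) + C3*airybi(-3^(2/3)*b/3), b)


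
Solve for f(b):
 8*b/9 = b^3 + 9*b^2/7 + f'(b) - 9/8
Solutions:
 f(b) = C1 - b^4/4 - 3*b^3/7 + 4*b^2/9 + 9*b/8


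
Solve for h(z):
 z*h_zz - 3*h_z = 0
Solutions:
 h(z) = C1 + C2*z^4


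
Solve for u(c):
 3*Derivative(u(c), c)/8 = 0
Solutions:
 u(c) = C1


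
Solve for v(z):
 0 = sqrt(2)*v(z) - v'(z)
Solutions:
 v(z) = C1*exp(sqrt(2)*z)


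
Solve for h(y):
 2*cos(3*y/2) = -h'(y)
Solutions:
 h(y) = C1 - 4*sin(3*y/2)/3


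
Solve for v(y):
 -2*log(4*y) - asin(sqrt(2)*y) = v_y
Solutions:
 v(y) = C1 - 2*y*log(y) - y*asin(sqrt(2)*y) - 4*y*log(2) + 2*y - sqrt(2)*sqrt(1 - 2*y^2)/2


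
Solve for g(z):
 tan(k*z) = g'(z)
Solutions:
 g(z) = C1 + Piecewise((-log(cos(k*z))/k, Ne(k, 0)), (0, True))


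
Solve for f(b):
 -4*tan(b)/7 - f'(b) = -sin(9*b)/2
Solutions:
 f(b) = C1 + 4*log(cos(b))/7 - cos(9*b)/18


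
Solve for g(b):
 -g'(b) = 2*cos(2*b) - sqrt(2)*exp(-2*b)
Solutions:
 g(b) = C1 - sin(2*b) - sqrt(2)*exp(-2*b)/2


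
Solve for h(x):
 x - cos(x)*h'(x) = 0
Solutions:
 h(x) = C1 + Integral(x/cos(x), x)


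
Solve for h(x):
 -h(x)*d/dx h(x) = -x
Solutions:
 h(x) = -sqrt(C1 + x^2)
 h(x) = sqrt(C1 + x^2)


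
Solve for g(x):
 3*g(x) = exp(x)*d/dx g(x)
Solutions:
 g(x) = C1*exp(-3*exp(-x))


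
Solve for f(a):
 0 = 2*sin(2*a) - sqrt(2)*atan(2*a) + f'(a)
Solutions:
 f(a) = C1 + sqrt(2)*(a*atan(2*a) - log(4*a^2 + 1)/4) + cos(2*a)


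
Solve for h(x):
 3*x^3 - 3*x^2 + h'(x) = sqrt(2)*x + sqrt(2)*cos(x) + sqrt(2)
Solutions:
 h(x) = C1 - 3*x^4/4 + x^3 + sqrt(2)*x^2/2 + sqrt(2)*x + sqrt(2)*sin(x)


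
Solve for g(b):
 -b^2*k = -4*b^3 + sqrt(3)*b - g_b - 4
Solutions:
 g(b) = C1 - b^4 + b^3*k/3 + sqrt(3)*b^2/2 - 4*b


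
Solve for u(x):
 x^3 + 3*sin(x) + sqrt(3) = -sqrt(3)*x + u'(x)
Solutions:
 u(x) = C1 + x^4/4 + sqrt(3)*x^2/2 + sqrt(3)*x - 3*cos(x)


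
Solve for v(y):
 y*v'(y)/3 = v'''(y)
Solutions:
 v(y) = C1 + Integral(C2*airyai(3^(2/3)*y/3) + C3*airybi(3^(2/3)*y/3), y)


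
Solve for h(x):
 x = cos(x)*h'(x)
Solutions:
 h(x) = C1 + Integral(x/cos(x), x)


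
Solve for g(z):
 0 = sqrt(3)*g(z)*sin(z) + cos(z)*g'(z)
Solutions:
 g(z) = C1*cos(z)^(sqrt(3))


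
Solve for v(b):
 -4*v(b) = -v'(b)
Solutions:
 v(b) = C1*exp(4*b)


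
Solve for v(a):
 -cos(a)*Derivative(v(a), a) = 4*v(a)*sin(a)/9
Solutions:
 v(a) = C1*cos(a)^(4/9)


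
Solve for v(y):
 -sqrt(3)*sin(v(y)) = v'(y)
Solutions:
 v(y) = -acos((-C1 - exp(2*sqrt(3)*y))/(C1 - exp(2*sqrt(3)*y))) + 2*pi
 v(y) = acos((-C1 - exp(2*sqrt(3)*y))/(C1 - exp(2*sqrt(3)*y)))


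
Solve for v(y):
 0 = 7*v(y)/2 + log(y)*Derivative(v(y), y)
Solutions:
 v(y) = C1*exp(-7*li(y)/2)


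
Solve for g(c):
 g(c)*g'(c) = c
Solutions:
 g(c) = -sqrt(C1 + c^2)
 g(c) = sqrt(C1 + c^2)


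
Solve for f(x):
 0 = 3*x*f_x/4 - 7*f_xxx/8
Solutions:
 f(x) = C1 + Integral(C2*airyai(6^(1/3)*7^(2/3)*x/7) + C3*airybi(6^(1/3)*7^(2/3)*x/7), x)


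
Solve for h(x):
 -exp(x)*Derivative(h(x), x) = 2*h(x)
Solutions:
 h(x) = C1*exp(2*exp(-x))


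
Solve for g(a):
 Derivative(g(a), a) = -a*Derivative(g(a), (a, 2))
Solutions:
 g(a) = C1 + C2*log(a)


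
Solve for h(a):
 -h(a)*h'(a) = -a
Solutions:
 h(a) = -sqrt(C1 + a^2)
 h(a) = sqrt(C1 + a^2)


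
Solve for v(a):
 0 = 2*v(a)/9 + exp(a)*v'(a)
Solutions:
 v(a) = C1*exp(2*exp(-a)/9)


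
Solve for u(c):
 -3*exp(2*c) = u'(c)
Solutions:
 u(c) = C1 - 3*exp(2*c)/2


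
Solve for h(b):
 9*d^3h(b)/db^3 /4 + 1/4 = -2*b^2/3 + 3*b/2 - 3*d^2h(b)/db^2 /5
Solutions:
 h(b) = C1 + C2*b + C3*exp(-4*b/15) - 5*b^4/54 + 65*b^3/36 - 985*b^2/48


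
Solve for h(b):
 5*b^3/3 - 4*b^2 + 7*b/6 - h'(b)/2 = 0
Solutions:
 h(b) = C1 + 5*b^4/6 - 8*b^3/3 + 7*b^2/6


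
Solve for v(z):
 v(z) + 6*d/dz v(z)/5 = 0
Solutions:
 v(z) = C1*exp(-5*z/6)


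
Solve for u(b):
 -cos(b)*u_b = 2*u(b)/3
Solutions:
 u(b) = C1*(sin(b) - 1)^(1/3)/(sin(b) + 1)^(1/3)


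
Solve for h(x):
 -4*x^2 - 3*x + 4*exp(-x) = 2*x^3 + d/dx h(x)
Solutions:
 h(x) = C1 - x^4/2 - 4*x^3/3 - 3*x^2/2 - 4*exp(-x)


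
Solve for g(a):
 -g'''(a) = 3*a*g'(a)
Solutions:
 g(a) = C1 + Integral(C2*airyai(-3^(1/3)*a) + C3*airybi(-3^(1/3)*a), a)


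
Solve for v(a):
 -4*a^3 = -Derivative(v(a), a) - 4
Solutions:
 v(a) = C1 + a^4 - 4*a


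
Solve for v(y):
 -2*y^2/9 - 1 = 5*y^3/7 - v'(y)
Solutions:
 v(y) = C1 + 5*y^4/28 + 2*y^3/27 + y


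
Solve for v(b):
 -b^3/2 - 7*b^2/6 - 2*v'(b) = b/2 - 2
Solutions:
 v(b) = C1 - b^4/16 - 7*b^3/36 - b^2/8 + b


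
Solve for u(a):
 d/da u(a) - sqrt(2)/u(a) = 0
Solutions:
 u(a) = -sqrt(C1 + 2*sqrt(2)*a)
 u(a) = sqrt(C1 + 2*sqrt(2)*a)


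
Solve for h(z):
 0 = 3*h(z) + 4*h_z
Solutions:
 h(z) = C1*exp(-3*z/4)


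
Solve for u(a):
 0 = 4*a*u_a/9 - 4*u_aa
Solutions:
 u(a) = C1 + C2*erfi(sqrt(2)*a/6)


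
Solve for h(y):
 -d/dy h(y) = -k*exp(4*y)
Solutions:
 h(y) = C1 + k*exp(4*y)/4


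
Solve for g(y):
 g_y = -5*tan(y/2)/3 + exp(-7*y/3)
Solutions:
 g(y) = C1 - 5*log(tan(y/2)^2 + 1)/3 - 3*exp(-7*y/3)/7


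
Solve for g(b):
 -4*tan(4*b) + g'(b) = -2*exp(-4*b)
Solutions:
 g(b) = C1 + log(tan(4*b)^2 + 1)/2 + exp(-4*b)/2


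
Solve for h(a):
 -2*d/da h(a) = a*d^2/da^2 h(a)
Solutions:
 h(a) = C1 + C2/a


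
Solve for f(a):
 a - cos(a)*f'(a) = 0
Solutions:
 f(a) = C1 + Integral(a/cos(a), a)


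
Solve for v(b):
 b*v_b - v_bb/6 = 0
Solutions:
 v(b) = C1 + C2*erfi(sqrt(3)*b)


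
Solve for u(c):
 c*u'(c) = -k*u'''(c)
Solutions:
 u(c) = C1 + Integral(C2*airyai(c*(-1/k)^(1/3)) + C3*airybi(c*(-1/k)^(1/3)), c)


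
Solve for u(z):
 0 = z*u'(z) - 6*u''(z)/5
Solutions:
 u(z) = C1 + C2*erfi(sqrt(15)*z/6)


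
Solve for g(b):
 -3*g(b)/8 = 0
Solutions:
 g(b) = 0


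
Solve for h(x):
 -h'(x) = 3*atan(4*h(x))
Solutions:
 Integral(1/atan(4*_y), (_y, h(x))) = C1 - 3*x


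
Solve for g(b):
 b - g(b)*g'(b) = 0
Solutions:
 g(b) = -sqrt(C1 + b^2)
 g(b) = sqrt(C1 + b^2)


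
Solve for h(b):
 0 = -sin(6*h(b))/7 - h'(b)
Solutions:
 b/7 + log(cos(6*h(b)) - 1)/12 - log(cos(6*h(b)) + 1)/12 = C1


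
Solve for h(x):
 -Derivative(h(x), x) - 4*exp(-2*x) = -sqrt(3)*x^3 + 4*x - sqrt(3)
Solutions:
 h(x) = C1 + sqrt(3)*x^4/4 - 2*x^2 + sqrt(3)*x + 2*exp(-2*x)


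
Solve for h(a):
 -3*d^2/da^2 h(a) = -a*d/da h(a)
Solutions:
 h(a) = C1 + C2*erfi(sqrt(6)*a/6)


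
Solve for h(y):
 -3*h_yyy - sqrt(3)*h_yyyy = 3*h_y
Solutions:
 h(y) = C1 + C2*exp(y*(-4*sqrt(3) + 2*2^(1/3)*3^(2/3)/(3*sqrt(39) + 11*sqrt(3))^(1/3) + 2^(2/3)*3^(1/3)*(3*sqrt(39) + 11*sqrt(3))^(1/3))/12)*sin(2^(1/3)*3^(1/6)*y*(-2^(1/3)*3^(2/3)*(3*sqrt(39) + 11*sqrt(3))^(1/3) + 6/(3*sqrt(39) + 11*sqrt(3))^(1/3))/12) + C3*exp(y*(-4*sqrt(3) + 2*2^(1/3)*3^(2/3)/(3*sqrt(39) + 11*sqrt(3))^(1/3) + 2^(2/3)*3^(1/3)*(3*sqrt(39) + 11*sqrt(3))^(1/3))/12)*cos(2^(1/3)*3^(1/6)*y*(-2^(1/3)*3^(2/3)*(3*sqrt(39) + 11*sqrt(3))^(1/3) + 6/(3*sqrt(39) + 11*sqrt(3))^(1/3))/12) + C4*exp(-y*(2*2^(1/3)*3^(2/3)/(3*sqrt(39) + 11*sqrt(3))^(1/3) + 2*sqrt(3) + 2^(2/3)*3^(1/3)*(3*sqrt(39) + 11*sqrt(3))^(1/3))/6)


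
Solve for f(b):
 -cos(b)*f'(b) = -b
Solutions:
 f(b) = C1 + Integral(b/cos(b), b)


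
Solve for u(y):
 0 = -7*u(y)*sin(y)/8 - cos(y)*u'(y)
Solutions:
 u(y) = C1*cos(y)^(7/8)


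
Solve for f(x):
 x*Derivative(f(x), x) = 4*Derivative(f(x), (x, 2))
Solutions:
 f(x) = C1 + C2*erfi(sqrt(2)*x/4)


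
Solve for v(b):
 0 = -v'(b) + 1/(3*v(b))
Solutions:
 v(b) = -sqrt(C1 + 6*b)/3
 v(b) = sqrt(C1 + 6*b)/3


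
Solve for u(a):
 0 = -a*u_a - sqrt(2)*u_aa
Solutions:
 u(a) = C1 + C2*erf(2^(1/4)*a/2)


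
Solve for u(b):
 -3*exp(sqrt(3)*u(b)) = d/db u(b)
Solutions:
 u(b) = sqrt(3)*(2*log(1/(C1 + 3*b)) - log(3))/6


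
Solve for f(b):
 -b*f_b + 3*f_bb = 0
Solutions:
 f(b) = C1 + C2*erfi(sqrt(6)*b/6)


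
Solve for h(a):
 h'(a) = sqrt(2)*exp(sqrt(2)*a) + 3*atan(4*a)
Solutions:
 h(a) = C1 + 3*a*atan(4*a) + exp(sqrt(2)*a) - 3*log(16*a^2 + 1)/8


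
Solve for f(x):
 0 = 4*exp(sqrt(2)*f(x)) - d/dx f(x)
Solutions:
 f(x) = sqrt(2)*(2*log(-1/(C1 + 4*x)) - log(2))/4


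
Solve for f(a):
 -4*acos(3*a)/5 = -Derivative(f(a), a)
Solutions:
 f(a) = C1 + 4*a*acos(3*a)/5 - 4*sqrt(1 - 9*a^2)/15


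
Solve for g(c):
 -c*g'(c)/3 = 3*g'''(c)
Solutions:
 g(c) = C1 + Integral(C2*airyai(-3^(1/3)*c/3) + C3*airybi(-3^(1/3)*c/3), c)


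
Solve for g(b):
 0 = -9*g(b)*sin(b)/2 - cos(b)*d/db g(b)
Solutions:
 g(b) = C1*cos(b)^(9/2)


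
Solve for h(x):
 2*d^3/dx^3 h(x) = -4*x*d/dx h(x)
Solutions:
 h(x) = C1 + Integral(C2*airyai(-2^(1/3)*x) + C3*airybi(-2^(1/3)*x), x)


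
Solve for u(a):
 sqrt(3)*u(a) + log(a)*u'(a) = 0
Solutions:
 u(a) = C1*exp(-sqrt(3)*li(a))


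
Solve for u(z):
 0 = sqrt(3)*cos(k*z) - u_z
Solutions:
 u(z) = C1 + sqrt(3)*sin(k*z)/k


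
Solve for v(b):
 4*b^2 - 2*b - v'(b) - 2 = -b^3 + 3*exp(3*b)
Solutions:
 v(b) = C1 + b^4/4 + 4*b^3/3 - b^2 - 2*b - exp(3*b)


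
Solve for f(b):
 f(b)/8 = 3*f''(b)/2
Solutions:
 f(b) = C1*exp(-sqrt(3)*b/6) + C2*exp(sqrt(3)*b/6)


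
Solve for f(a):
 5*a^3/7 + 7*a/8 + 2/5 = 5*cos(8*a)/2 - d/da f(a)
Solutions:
 f(a) = C1 - 5*a^4/28 - 7*a^2/16 - 2*a/5 + 5*sin(8*a)/16


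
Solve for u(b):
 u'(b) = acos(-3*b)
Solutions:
 u(b) = C1 + b*acos(-3*b) + sqrt(1 - 9*b^2)/3


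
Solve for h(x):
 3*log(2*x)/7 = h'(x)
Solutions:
 h(x) = C1 + 3*x*log(x)/7 - 3*x/7 + 3*x*log(2)/7


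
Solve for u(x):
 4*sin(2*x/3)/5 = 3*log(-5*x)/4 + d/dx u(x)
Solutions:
 u(x) = C1 - 3*x*log(-x)/4 - 3*x*log(5)/4 + 3*x/4 - 6*cos(2*x/3)/5


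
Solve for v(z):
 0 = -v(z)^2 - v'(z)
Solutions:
 v(z) = 1/(C1 + z)


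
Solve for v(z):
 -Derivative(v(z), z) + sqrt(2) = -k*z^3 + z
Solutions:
 v(z) = C1 + k*z^4/4 - z^2/2 + sqrt(2)*z


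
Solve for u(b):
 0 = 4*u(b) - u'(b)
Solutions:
 u(b) = C1*exp(4*b)


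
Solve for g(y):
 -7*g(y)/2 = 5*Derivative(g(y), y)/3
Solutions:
 g(y) = C1*exp(-21*y/10)


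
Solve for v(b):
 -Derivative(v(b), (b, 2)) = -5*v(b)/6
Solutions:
 v(b) = C1*exp(-sqrt(30)*b/6) + C2*exp(sqrt(30)*b/6)


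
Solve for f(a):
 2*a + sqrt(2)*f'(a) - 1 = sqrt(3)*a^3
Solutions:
 f(a) = C1 + sqrt(6)*a^4/8 - sqrt(2)*a^2/2 + sqrt(2)*a/2


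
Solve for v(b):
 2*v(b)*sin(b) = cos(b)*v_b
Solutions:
 v(b) = C1/cos(b)^2


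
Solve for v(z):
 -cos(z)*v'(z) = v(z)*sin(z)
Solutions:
 v(z) = C1*cos(z)


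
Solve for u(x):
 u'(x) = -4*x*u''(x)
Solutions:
 u(x) = C1 + C2*x^(3/4)


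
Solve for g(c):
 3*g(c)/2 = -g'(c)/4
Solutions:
 g(c) = C1*exp(-6*c)


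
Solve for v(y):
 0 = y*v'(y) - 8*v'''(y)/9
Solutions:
 v(y) = C1 + Integral(C2*airyai(3^(2/3)*y/2) + C3*airybi(3^(2/3)*y/2), y)


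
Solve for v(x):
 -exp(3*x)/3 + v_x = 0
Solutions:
 v(x) = C1 + exp(3*x)/9


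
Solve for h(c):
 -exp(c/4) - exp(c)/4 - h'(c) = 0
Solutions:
 h(c) = C1 - 4*exp(c/4) - exp(c)/4


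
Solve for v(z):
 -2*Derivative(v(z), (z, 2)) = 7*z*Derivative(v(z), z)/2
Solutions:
 v(z) = C1 + C2*erf(sqrt(14)*z/4)


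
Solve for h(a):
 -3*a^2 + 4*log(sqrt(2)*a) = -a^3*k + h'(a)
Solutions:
 h(a) = C1 + a^4*k/4 - a^3 + 4*a*log(a) - 4*a + a*log(4)


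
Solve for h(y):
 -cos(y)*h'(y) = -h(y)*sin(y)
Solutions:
 h(y) = C1/cos(y)


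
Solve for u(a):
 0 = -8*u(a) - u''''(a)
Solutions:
 u(a) = (C1*sin(2^(1/4)*a) + C2*cos(2^(1/4)*a))*exp(-2^(1/4)*a) + (C3*sin(2^(1/4)*a) + C4*cos(2^(1/4)*a))*exp(2^(1/4)*a)


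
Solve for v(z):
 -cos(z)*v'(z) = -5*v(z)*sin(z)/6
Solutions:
 v(z) = C1/cos(z)^(5/6)


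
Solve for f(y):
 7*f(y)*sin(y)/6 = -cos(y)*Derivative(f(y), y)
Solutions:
 f(y) = C1*cos(y)^(7/6)


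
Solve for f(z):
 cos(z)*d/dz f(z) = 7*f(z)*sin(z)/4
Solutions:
 f(z) = C1/cos(z)^(7/4)


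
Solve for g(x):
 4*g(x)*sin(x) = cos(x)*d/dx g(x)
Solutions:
 g(x) = C1/cos(x)^4


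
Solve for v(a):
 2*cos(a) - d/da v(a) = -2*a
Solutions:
 v(a) = C1 + a^2 + 2*sin(a)


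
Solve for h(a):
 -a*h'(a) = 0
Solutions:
 h(a) = C1


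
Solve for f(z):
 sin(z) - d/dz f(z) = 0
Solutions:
 f(z) = C1 - cos(z)


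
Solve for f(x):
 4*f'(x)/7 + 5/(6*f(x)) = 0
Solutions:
 f(x) = -sqrt(C1 - 105*x)/6
 f(x) = sqrt(C1 - 105*x)/6


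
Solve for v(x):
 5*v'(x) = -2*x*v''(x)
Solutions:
 v(x) = C1 + C2/x^(3/2)


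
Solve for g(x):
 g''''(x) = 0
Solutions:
 g(x) = C1 + C2*x + C3*x^2 + C4*x^3


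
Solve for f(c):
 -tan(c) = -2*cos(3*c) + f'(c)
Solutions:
 f(c) = C1 + log(cos(c)) + 2*sin(3*c)/3


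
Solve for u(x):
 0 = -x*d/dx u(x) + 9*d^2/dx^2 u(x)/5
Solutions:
 u(x) = C1 + C2*erfi(sqrt(10)*x/6)


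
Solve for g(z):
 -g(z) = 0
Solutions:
 g(z) = 0


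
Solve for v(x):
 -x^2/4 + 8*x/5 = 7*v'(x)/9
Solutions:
 v(x) = C1 - 3*x^3/28 + 36*x^2/35


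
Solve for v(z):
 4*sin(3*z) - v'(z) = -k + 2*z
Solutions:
 v(z) = C1 + k*z - z^2 - 4*cos(3*z)/3


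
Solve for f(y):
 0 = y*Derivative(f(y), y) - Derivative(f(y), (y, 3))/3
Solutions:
 f(y) = C1 + Integral(C2*airyai(3^(1/3)*y) + C3*airybi(3^(1/3)*y), y)


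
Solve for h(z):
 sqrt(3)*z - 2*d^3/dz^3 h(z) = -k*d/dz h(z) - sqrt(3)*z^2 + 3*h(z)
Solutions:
 h(z) = C1*exp(z*(-2*k/((-6^(1/3) + 2^(1/3)*3^(5/6)*I)*(sqrt(3)*sqrt(243 - 2*k^3) + 27)^(1/3)) + 6^(1/3)*(sqrt(3)*sqrt(243 - 2*k^3) + 27)^(1/3)/12 - 2^(1/3)*3^(5/6)*I*(sqrt(3)*sqrt(243 - 2*k^3) + 27)^(1/3)/12)) + C2*exp(z*(2*k/((6^(1/3) + 2^(1/3)*3^(5/6)*I)*(sqrt(3)*sqrt(243 - 2*k^3) + 27)^(1/3)) + 6^(1/3)*(sqrt(3)*sqrt(243 - 2*k^3) + 27)^(1/3)/12 + 2^(1/3)*3^(5/6)*I*(sqrt(3)*sqrt(243 - 2*k^3) + 27)^(1/3)/12)) + C3*exp(-6^(1/3)*z*(6^(1/3)*k/(sqrt(3)*sqrt(243 - 2*k^3) + 27)^(1/3) + (sqrt(3)*sqrt(243 - 2*k^3) + 27)^(1/3))/6) + 2*sqrt(3)*k^2/27 + 2*sqrt(3)*k*z/9 + sqrt(3)*k/9 + sqrt(3)*z^2/3 + sqrt(3)*z/3


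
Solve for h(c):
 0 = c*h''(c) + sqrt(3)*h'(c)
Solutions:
 h(c) = C1 + C2*c^(1 - sqrt(3))


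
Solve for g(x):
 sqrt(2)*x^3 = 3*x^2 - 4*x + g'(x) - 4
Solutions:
 g(x) = C1 + sqrt(2)*x^4/4 - x^3 + 2*x^2 + 4*x


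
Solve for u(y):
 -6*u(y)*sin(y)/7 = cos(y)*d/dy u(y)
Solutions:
 u(y) = C1*cos(y)^(6/7)


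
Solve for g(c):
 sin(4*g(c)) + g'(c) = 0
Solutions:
 g(c) = -acos((-C1 - exp(8*c))/(C1 - exp(8*c)))/4 + pi/2
 g(c) = acos((-C1 - exp(8*c))/(C1 - exp(8*c)))/4


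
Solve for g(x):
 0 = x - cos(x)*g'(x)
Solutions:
 g(x) = C1 + Integral(x/cos(x), x)


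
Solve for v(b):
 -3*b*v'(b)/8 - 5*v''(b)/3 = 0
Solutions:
 v(b) = C1 + C2*erf(3*sqrt(5)*b/20)


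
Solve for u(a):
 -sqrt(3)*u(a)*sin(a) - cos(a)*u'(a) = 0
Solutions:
 u(a) = C1*cos(a)^(sqrt(3))


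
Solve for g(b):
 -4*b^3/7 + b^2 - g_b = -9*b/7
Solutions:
 g(b) = C1 - b^4/7 + b^3/3 + 9*b^2/14


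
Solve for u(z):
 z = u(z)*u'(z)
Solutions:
 u(z) = -sqrt(C1 + z^2)
 u(z) = sqrt(C1 + z^2)


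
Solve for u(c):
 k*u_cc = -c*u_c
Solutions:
 u(c) = C1 + C2*sqrt(k)*erf(sqrt(2)*c*sqrt(1/k)/2)


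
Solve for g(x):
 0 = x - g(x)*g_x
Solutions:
 g(x) = -sqrt(C1 + x^2)
 g(x) = sqrt(C1 + x^2)


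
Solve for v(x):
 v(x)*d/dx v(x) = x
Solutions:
 v(x) = -sqrt(C1 + x^2)
 v(x) = sqrt(C1 + x^2)


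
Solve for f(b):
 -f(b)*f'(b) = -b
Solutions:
 f(b) = -sqrt(C1 + b^2)
 f(b) = sqrt(C1 + b^2)


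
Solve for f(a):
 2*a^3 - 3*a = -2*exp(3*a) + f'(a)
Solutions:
 f(a) = C1 + a^4/2 - 3*a^2/2 + 2*exp(3*a)/3


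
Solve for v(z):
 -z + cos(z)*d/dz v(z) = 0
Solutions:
 v(z) = C1 + Integral(z/cos(z), z)


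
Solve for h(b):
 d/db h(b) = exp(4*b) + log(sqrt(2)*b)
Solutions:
 h(b) = C1 + b*log(b) + b*(-1 + log(2)/2) + exp(4*b)/4


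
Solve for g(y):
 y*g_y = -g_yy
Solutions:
 g(y) = C1 + C2*erf(sqrt(2)*y/2)


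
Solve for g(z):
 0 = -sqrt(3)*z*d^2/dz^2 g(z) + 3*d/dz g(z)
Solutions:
 g(z) = C1 + C2*z^(1 + sqrt(3))


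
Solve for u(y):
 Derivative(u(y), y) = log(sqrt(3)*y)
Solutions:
 u(y) = C1 + y*log(y) - y + y*log(3)/2


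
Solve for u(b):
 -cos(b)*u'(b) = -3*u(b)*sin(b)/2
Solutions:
 u(b) = C1/cos(b)^(3/2)


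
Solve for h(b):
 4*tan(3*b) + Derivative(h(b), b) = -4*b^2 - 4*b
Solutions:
 h(b) = C1 - 4*b^3/3 - 2*b^2 + 4*log(cos(3*b))/3


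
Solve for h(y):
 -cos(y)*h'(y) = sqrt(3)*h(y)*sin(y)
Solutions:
 h(y) = C1*cos(y)^(sqrt(3))


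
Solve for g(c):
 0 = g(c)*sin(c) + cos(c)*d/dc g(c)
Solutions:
 g(c) = C1*cos(c)


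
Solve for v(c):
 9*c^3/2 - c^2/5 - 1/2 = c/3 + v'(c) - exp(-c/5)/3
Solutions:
 v(c) = C1 + 9*c^4/8 - c^3/15 - c^2/6 - c/2 - 5*exp(-c/5)/3


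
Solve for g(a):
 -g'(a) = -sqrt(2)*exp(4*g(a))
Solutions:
 g(a) = log(-(-1/(C1 + 4*sqrt(2)*a))^(1/4))
 g(a) = log(-1/(C1 + 4*sqrt(2)*a))/4
 g(a) = log(-I*(-1/(C1 + 4*sqrt(2)*a))^(1/4))
 g(a) = log(I*(-1/(C1 + 4*sqrt(2)*a))^(1/4))


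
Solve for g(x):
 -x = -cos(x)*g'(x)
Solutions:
 g(x) = C1 + Integral(x/cos(x), x)


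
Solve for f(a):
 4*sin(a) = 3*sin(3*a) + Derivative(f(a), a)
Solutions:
 f(a) = C1 - 4*cos(a) + cos(3*a)


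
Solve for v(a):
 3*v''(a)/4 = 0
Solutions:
 v(a) = C1 + C2*a


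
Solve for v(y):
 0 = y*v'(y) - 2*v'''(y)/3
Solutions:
 v(y) = C1 + Integral(C2*airyai(2^(2/3)*3^(1/3)*y/2) + C3*airybi(2^(2/3)*3^(1/3)*y/2), y)


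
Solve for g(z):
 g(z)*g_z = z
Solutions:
 g(z) = -sqrt(C1 + z^2)
 g(z) = sqrt(C1 + z^2)


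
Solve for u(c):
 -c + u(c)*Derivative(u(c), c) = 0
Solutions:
 u(c) = -sqrt(C1 + c^2)
 u(c) = sqrt(C1 + c^2)


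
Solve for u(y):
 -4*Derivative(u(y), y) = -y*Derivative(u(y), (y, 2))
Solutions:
 u(y) = C1 + C2*y^5


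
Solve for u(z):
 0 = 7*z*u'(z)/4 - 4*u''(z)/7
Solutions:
 u(z) = C1 + C2*erfi(7*sqrt(2)*z/8)


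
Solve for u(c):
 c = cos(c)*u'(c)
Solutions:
 u(c) = C1 + Integral(c/cos(c), c)


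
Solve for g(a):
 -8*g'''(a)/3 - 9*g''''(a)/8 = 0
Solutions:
 g(a) = C1 + C2*a + C3*a^2 + C4*exp(-64*a/27)


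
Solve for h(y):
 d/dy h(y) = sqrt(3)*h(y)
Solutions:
 h(y) = C1*exp(sqrt(3)*y)


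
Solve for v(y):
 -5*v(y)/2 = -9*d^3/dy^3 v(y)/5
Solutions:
 v(y) = C3*exp(12^(1/3)*5^(2/3)*y/6) + (C1*sin(10^(2/3)*3^(5/6)*y/12) + C2*cos(10^(2/3)*3^(5/6)*y/12))*exp(-12^(1/3)*5^(2/3)*y/12)


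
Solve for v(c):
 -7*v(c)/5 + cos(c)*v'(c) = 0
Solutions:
 v(c) = C1*(sin(c) + 1)^(7/10)/(sin(c) - 1)^(7/10)


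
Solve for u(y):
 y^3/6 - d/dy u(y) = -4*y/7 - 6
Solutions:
 u(y) = C1 + y^4/24 + 2*y^2/7 + 6*y


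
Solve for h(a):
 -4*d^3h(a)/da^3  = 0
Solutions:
 h(a) = C1 + C2*a + C3*a^2


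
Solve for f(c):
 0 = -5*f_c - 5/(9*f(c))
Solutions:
 f(c) = -sqrt(C1 - 2*c)/3
 f(c) = sqrt(C1 - 2*c)/3


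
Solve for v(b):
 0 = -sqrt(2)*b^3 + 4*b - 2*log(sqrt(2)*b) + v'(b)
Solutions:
 v(b) = C1 + sqrt(2)*b^4/4 - 2*b^2 + 2*b*log(b) - 2*b + b*log(2)


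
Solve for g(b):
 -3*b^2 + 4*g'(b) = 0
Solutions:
 g(b) = C1 + b^3/4


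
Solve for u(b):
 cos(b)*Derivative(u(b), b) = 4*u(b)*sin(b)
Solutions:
 u(b) = C1/cos(b)^4


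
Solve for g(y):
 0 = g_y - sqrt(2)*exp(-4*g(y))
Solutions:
 g(y) = log(-I*(C1 + 4*sqrt(2)*y)^(1/4))
 g(y) = log(I*(C1 + 4*sqrt(2)*y)^(1/4))
 g(y) = log(-(C1 + 4*sqrt(2)*y)^(1/4))
 g(y) = log(C1 + 4*sqrt(2)*y)/4


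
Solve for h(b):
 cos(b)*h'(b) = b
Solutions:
 h(b) = C1 + Integral(b/cos(b), b)


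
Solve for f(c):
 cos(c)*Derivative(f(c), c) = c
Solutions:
 f(c) = C1 + Integral(c/cos(c), c)


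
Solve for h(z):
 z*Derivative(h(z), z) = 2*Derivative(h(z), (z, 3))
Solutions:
 h(z) = C1 + Integral(C2*airyai(2^(2/3)*z/2) + C3*airybi(2^(2/3)*z/2), z)


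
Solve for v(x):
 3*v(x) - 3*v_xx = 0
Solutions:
 v(x) = C1*exp(-x) + C2*exp(x)


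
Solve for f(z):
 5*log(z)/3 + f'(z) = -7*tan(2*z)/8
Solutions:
 f(z) = C1 - 5*z*log(z)/3 + 5*z/3 + 7*log(cos(2*z))/16


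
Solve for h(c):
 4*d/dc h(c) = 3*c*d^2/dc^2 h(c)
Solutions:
 h(c) = C1 + C2*c^(7/3)


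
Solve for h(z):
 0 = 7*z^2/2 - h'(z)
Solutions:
 h(z) = C1 + 7*z^3/6


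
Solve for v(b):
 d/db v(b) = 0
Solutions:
 v(b) = C1


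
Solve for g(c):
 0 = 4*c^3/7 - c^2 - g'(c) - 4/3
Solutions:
 g(c) = C1 + c^4/7 - c^3/3 - 4*c/3


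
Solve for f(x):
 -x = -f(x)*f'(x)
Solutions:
 f(x) = -sqrt(C1 + x^2)
 f(x) = sqrt(C1 + x^2)


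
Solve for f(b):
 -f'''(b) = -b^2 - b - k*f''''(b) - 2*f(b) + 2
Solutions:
 f(b) = C1*exp(b*Piecewise((-sqrt(-2^(1/3)*(-1/k^3)^(1/3) + 1/(4*k^2))/2 - sqrt(2^(1/3)*(-1/k^3)^(1/3) + 1/(2*k^2) - 1/(4*k^3*sqrt(-2^(1/3)*(-1/k^3)^(1/3) + 1/(4*k^2))))/2 + 1/(4*k), Eq(1/k, 0)), (-sqrt(2*(sqrt(-8/(27*k^3) + 1/(64*k^6)) + 1/(8*k^3))^(1/3) + 4/(3*k*(sqrt(-8/(27*k^3) + 1/(64*k^6)) + 1/(8*k^3))^(1/3)) + 1/(4*k^2))/2 - sqrt(-2*(sqrt(-8/(27*k^3) + 1/(64*k^6)) + 1/(8*k^3))^(1/3) - 4/(3*k*(sqrt(-8/(27*k^3) + 1/(64*k^6)) + 1/(8*k^3))^(1/3)) + 1/(2*k^2) - 1/(4*k^3*sqrt(2*(sqrt(-8/(27*k^3) + 1/(64*k^6)) + 1/(8*k^3))^(1/3) + 4/(3*k*(sqrt(-8/(27*k^3) + 1/(64*k^6)) + 1/(8*k^3))^(1/3)) + 1/(4*k^2))))/2 + 1/(4*k), True))) + C2*exp(b*Piecewise((-sqrt(-2^(1/3)*(-1/k^3)^(1/3) + 1/(4*k^2))/2 + sqrt(2^(1/3)*(-1/k^3)^(1/3) + 1/(2*k^2) - 1/(4*k^3*sqrt(-2^(1/3)*(-1/k^3)^(1/3) + 1/(4*k^2))))/2 + 1/(4*k), Eq(1/k, 0)), (-sqrt(2*(sqrt(-8/(27*k^3) + 1/(64*k^6)) + 1/(8*k^3))^(1/3) + 4/(3*k*(sqrt(-8/(27*k^3) + 1/(64*k^6)) + 1/(8*k^3))^(1/3)) + 1/(4*k^2))/2 + sqrt(-2*(sqrt(-8/(27*k^3) + 1/(64*k^6)) + 1/(8*k^3))^(1/3) - 4/(3*k*(sqrt(-8/(27*k^3) + 1/(64*k^6)) + 1/(8*k^3))^(1/3)) + 1/(2*k^2) - 1/(4*k^3*sqrt(2*(sqrt(-8/(27*k^3) + 1/(64*k^6)) + 1/(8*k^3))^(1/3) + 4/(3*k*(sqrt(-8/(27*k^3) + 1/(64*k^6)) + 1/(8*k^3))^(1/3)) + 1/(4*k^2))))/2 + 1/(4*k), True))) + C3*exp(b*Piecewise((sqrt(-2^(1/3)*(-1/k^3)^(1/3) + 1/(4*k^2))/2 - sqrt(2^(1/3)*(-1/k^3)^(1/3) + 1/(2*k^2) + 1/(4*k^3*sqrt(-2^(1/3)*(-1/k^3)^(1/3) + 1/(4*k^2))))/2 + 1/(4*k), Eq(1/k, 0)), (sqrt(2*(sqrt(-8/(27*k^3) + 1/(64*k^6)) + 1/(8*k^3))^(1/3) + 4/(3*k*(sqrt(-8/(27*k^3) + 1/(64*k^6)) + 1/(8*k^3))^(1/3)) + 1/(4*k^2))/2 - sqrt(-2*(sqrt(-8/(27*k^3) + 1/(64*k^6)) + 1/(8*k^3))^(1/3) - 4/(3*k*(sqrt(-8/(27*k^3) + 1/(64*k^6)) + 1/(8*k^3))^(1/3)) + 1/(2*k^2) + 1/(4*k^3*sqrt(2*(sqrt(-8/(27*k^3) + 1/(64*k^6)) + 1/(8*k^3))^(1/3) + 4/(3*k*(sqrt(-8/(27*k^3) + 1/(64*k^6)) + 1/(8*k^3))^(1/3)) + 1/(4*k^2))))/2 + 1/(4*k), True))) + C4*exp(b*Piecewise((sqrt(-2^(1/3)*(-1/k^3)^(1/3) + 1/(4*k^2))/2 + sqrt(2^(1/3)*(-1/k^3)^(1/3) + 1/(2*k^2) + 1/(4*k^3*sqrt(-2^(1/3)*(-1/k^3)^(1/3) + 1/(4*k^2))))/2 + 1/(4*k), Eq(1/k, 0)), (sqrt(2*(sqrt(-8/(27*k^3) + 1/(64*k^6)) + 1/(8*k^3))^(1/3) + 4/(3*k*(sqrt(-8/(27*k^3) + 1/(64*k^6)) + 1/(8*k^3))^(1/3)) + 1/(4*k^2))/2 + sqrt(-2*(sqrt(-8/(27*k^3) + 1/(64*k^6)) + 1/(8*k^3))^(1/3) - 4/(3*k*(sqrt(-8/(27*k^3) + 1/(64*k^6)) + 1/(8*k^3))^(1/3)) + 1/(2*k^2) + 1/(4*k^3*sqrt(2*(sqrt(-8/(27*k^3) + 1/(64*k^6)) + 1/(8*k^3))^(1/3) + 4/(3*k*(sqrt(-8/(27*k^3) + 1/(64*k^6)) + 1/(8*k^3))^(1/3)) + 1/(4*k^2))))/2 + 1/(4*k), True))) - b^2/2 - b/2 + 1


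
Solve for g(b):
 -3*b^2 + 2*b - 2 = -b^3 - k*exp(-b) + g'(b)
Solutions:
 g(b) = C1 + b^4/4 - b^3 + b^2 - 2*b - k*exp(-b)


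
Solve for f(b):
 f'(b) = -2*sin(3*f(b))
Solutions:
 f(b) = -acos((-C1 - exp(12*b))/(C1 - exp(12*b)))/3 + 2*pi/3
 f(b) = acos((-C1 - exp(12*b))/(C1 - exp(12*b)))/3


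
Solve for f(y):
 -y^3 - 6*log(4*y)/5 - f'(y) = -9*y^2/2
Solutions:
 f(y) = C1 - y^4/4 + 3*y^3/2 - 6*y*log(y)/5 - 12*y*log(2)/5 + 6*y/5


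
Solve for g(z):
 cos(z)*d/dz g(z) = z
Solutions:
 g(z) = C1 + Integral(z/cos(z), z)


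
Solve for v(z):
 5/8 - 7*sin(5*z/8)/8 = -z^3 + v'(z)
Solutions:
 v(z) = C1 + z^4/4 + 5*z/8 + 7*cos(5*z/8)/5


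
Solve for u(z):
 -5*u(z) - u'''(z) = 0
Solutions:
 u(z) = C3*exp(-5^(1/3)*z) + (C1*sin(sqrt(3)*5^(1/3)*z/2) + C2*cos(sqrt(3)*5^(1/3)*z/2))*exp(5^(1/3)*z/2)


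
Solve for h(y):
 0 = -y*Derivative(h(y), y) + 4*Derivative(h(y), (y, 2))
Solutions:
 h(y) = C1 + C2*erfi(sqrt(2)*y/4)


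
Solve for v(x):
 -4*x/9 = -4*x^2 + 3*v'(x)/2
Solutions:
 v(x) = C1 + 8*x^3/9 - 4*x^2/27


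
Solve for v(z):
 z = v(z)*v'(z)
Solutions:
 v(z) = -sqrt(C1 + z^2)
 v(z) = sqrt(C1 + z^2)


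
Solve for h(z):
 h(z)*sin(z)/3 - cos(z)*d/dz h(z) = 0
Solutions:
 h(z) = C1/cos(z)^(1/3)


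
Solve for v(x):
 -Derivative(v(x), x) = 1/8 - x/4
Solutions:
 v(x) = C1 + x^2/8 - x/8


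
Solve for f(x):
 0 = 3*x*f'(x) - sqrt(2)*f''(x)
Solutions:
 f(x) = C1 + C2*erfi(2^(1/4)*sqrt(3)*x/2)


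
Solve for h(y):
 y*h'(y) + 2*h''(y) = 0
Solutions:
 h(y) = C1 + C2*erf(y/2)


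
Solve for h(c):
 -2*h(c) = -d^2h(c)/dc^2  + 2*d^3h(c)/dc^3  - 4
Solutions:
 h(c) = C1*exp(c*((6*sqrt(318) + 107)^(-1/3) + 2 + (6*sqrt(318) + 107)^(1/3))/12)*sin(sqrt(3)*c*(-(6*sqrt(318) + 107)^(1/3) + (6*sqrt(318) + 107)^(-1/3))/12) + C2*exp(c*((6*sqrt(318) + 107)^(-1/3) + 2 + (6*sqrt(318) + 107)^(1/3))/12)*cos(sqrt(3)*c*(-(6*sqrt(318) + 107)^(1/3) + (6*sqrt(318) + 107)^(-1/3))/12) + C3*exp(c*(-(6*sqrt(318) + 107)^(1/3) - 1/(6*sqrt(318) + 107)^(1/3) + 1)/6) + 2


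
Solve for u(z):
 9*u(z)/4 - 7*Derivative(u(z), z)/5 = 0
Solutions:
 u(z) = C1*exp(45*z/28)


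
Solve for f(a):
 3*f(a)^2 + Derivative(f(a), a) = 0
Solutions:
 f(a) = 1/(C1 + 3*a)


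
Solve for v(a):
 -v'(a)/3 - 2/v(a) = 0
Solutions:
 v(a) = -sqrt(C1 - 12*a)
 v(a) = sqrt(C1 - 12*a)


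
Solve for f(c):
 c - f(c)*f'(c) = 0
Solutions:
 f(c) = -sqrt(C1 + c^2)
 f(c) = sqrt(C1 + c^2)


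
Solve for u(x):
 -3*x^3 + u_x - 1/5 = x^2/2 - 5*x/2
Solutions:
 u(x) = C1 + 3*x^4/4 + x^3/6 - 5*x^2/4 + x/5


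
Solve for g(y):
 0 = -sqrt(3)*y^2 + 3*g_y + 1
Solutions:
 g(y) = C1 + sqrt(3)*y^3/9 - y/3


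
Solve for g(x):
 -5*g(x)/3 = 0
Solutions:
 g(x) = 0


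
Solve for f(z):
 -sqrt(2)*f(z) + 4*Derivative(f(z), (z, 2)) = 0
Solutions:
 f(z) = C1*exp(-2^(1/4)*z/2) + C2*exp(2^(1/4)*z/2)


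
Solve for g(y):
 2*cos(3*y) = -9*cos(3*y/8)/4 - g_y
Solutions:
 g(y) = C1 - 6*sin(3*y/8) - 2*sin(3*y)/3


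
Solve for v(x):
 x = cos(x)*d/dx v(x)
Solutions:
 v(x) = C1 + Integral(x/cos(x), x)


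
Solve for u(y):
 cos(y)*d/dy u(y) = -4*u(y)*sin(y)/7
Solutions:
 u(y) = C1*cos(y)^(4/7)


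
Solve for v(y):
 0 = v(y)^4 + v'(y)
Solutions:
 v(y) = (-3^(2/3) - 3*3^(1/6)*I)*(1/(C1 + y))^(1/3)/6
 v(y) = (-3^(2/3) + 3*3^(1/6)*I)*(1/(C1 + y))^(1/3)/6
 v(y) = (1/(C1 + 3*y))^(1/3)


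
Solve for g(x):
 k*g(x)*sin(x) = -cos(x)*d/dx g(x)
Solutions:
 g(x) = C1*exp(k*log(cos(x)))


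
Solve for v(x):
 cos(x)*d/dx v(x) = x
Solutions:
 v(x) = C1 + Integral(x/cos(x), x)


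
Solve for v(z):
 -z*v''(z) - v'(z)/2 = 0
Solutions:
 v(z) = C1 + C2*sqrt(z)


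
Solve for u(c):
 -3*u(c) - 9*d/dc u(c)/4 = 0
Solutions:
 u(c) = C1*exp(-4*c/3)


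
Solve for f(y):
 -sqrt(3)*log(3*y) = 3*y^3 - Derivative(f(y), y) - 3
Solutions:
 f(y) = C1 + 3*y^4/4 + sqrt(3)*y*log(y) - 3*y - sqrt(3)*y + sqrt(3)*y*log(3)


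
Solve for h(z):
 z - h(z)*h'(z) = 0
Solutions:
 h(z) = -sqrt(C1 + z^2)
 h(z) = sqrt(C1 + z^2)


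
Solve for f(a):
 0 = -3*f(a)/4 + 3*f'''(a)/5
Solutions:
 f(a) = C3*exp(10^(1/3)*a/2) + (C1*sin(10^(1/3)*sqrt(3)*a/4) + C2*cos(10^(1/3)*sqrt(3)*a/4))*exp(-10^(1/3)*a/4)


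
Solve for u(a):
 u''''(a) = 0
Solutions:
 u(a) = C1 + C2*a + C3*a^2 + C4*a^3


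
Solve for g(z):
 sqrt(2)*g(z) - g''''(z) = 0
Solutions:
 g(z) = C1*exp(-2^(1/8)*z) + C2*exp(2^(1/8)*z) + C3*sin(2^(1/8)*z) + C4*cos(2^(1/8)*z)


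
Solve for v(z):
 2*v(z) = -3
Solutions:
 v(z) = -3/2


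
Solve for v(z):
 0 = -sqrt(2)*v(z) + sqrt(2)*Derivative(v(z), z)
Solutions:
 v(z) = C1*exp(z)


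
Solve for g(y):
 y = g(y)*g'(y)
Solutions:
 g(y) = -sqrt(C1 + y^2)
 g(y) = sqrt(C1 + y^2)


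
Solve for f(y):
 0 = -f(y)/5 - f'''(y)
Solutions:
 f(y) = C3*exp(-5^(2/3)*y/5) + (C1*sin(sqrt(3)*5^(2/3)*y/10) + C2*cos(sqrt(3)*5^(2/3)*y/10))*exp(5^(2/3)*y/10)


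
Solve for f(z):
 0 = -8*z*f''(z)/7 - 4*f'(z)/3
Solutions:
 f(z) = C1 + C2/z^(1/6)


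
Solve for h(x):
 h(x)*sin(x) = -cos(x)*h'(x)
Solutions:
 h(x) = C1*cos(x)


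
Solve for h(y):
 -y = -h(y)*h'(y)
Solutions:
 h(y) = -sqrt(C1 + y^2)
 h(y) = sqrt(C1 + y^2)


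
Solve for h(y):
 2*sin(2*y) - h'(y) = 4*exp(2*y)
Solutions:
 h(y) = C1 - 2*exp(2*y) - cos(2*y)


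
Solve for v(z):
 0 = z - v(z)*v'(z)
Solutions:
 v(z) = -sqrt(C1 + z^2)
 v(z) = sqrt(C1 + z^2)


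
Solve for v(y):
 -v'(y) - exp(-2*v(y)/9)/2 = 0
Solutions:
 v(y) = 9*log(-sqrt(C1 - y)) - 9*log(3)
 v(y) = 9*log(C1 - y)/2 - 9*log(3)


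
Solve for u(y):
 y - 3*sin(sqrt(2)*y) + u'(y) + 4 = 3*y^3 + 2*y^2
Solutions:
 u(y) = C1 + 3*y^4/4 + 2*y^3/3 - y^2/2 - 4*y - 3*sqrt(2)*cos(sqrt(2)*y)/2


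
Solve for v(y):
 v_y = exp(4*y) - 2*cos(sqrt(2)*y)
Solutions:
 v(y) = C1 + exp(4*y)/4 - sqrt(2)*sin(sqrt(2)*y)


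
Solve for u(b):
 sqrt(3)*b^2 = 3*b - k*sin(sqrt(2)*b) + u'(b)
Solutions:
 u(b) = C1 + sqrt(3)*b^3/3 - 3*b^2/2 - sqrt(2)*k*cos(sqrt(2)*b)/2


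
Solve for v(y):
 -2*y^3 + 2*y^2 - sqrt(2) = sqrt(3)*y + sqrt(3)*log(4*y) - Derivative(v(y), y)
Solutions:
 v(y) = C1 + y^4/2 - 2*y^3/3 + sqrt(3)*y^2/2 + sqrt(3)*y*log(y) - sqrt(3)*y + sqrt(2)*y + 2*sqrt(3)*y*log(2)


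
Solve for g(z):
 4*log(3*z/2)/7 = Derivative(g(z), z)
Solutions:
 g(z) = C1 + 4*z*log(z)/7 - 4*z/7 - 4*z*log(2)/7 + 4*z*log(3)/7


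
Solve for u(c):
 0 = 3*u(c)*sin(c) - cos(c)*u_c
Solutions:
 u(c) = C1/cos(c)^3


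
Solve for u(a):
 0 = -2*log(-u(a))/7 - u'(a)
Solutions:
 -li(-u(a)) = C1 - 2*a/7


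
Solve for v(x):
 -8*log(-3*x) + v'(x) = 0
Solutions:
 v(x) = C1 + 8*x*log(-x) + 8*x*(-1 + log(3))


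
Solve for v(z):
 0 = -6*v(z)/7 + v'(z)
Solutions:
 v(z) = C1*exp(6*z/7)


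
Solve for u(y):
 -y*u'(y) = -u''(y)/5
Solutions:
 u(y) = C1 + C2*erfi(sqrt(10)*y/2)


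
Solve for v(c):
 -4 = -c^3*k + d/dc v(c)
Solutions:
 v(c) = C1 + c^4*k/4 - 4*c


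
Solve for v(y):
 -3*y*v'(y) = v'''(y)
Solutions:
 v(y) = C1 + Integral(C2*airyai(-3^(1/3)*y) + C3*airybi(-3^(1/3)*y), y)


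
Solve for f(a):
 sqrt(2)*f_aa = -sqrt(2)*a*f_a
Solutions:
 f(a) = C1 + C2*erf(sqrt(2)*a/2)


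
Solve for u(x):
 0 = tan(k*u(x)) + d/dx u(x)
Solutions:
 u(x) = Piecewise((-asin(exp(C1*k - k*x))/k + pi/k, Ne(k, 0)), (nan, True))
 u(x) = Piecewise((asin(exp(C1*k - k*x))/k, Ne(k, 0)), (nan, True))


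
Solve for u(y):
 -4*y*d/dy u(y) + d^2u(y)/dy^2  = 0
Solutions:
 u(y) = C1 + C2*erfi(sqrt(2)*y)


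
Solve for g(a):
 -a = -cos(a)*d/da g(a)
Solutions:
 g(a) = C1 + Integral(a/cos(a), a)


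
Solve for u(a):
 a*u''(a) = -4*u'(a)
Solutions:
 u(a) = C1 + C2/a^3


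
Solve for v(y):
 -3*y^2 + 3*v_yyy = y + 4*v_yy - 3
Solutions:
 v(y) = C1 + C2*y + C3*exp(4*y/3) - y^4/16 - 11*y^3/48 - 9*y^2/64


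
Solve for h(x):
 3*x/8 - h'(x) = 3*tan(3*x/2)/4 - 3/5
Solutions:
 h(x) = C1 + 3*x^2/16 + 3*x/5 + log(cos(3*x/2))/2


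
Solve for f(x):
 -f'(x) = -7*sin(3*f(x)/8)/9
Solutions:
 -7*x/9 + 4*log(cos(3*f(x)/8) - 1)/3 - 4*log(cos(3*f(x)/8) + 1)/3 = C1


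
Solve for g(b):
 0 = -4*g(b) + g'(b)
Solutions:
 g(b) = C1*exp(4*b)


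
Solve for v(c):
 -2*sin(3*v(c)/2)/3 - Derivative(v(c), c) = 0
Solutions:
 v(c) = -2*acos((-C1 - exp(2*c))/(C1 - exp(2*c)))/3 + 4*pi/3
 v(c) = 2*acos((-C1 - exp(2*c))/(C1 - exp(2*c)))/3


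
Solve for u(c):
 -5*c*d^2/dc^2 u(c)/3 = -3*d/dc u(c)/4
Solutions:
 u(c) = C1 + C2*c^(29/20)


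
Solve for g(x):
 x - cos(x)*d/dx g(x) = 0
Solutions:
 g(x) = C1 + Integral(x/cos(x), x)


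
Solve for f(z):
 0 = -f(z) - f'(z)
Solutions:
 f(z) = C1*exp(-z)


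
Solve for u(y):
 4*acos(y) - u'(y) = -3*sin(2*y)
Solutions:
 u(y) = C1 + 4*y*acos(y) - 4*sqrt(1 - y^2) - 3*cos(2*y)/2


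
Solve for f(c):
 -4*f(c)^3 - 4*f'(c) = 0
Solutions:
 f(c) = -sqrt(2)*sqrt(-1/(C1 - c))/2
 f(c) = sqrt(2)*sqrt(-1/(C1 - c))/2


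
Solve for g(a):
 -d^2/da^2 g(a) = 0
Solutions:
 g(a) = C1 + C2*a


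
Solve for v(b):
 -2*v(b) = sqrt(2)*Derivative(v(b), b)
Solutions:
 v(b) = C1*exp(-sqrt(2)*b)


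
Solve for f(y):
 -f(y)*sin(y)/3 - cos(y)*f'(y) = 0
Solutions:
 f(y) = C1*cos(y)^(1/3)


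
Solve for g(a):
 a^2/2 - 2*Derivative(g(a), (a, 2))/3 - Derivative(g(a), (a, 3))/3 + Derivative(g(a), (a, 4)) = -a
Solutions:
 g(a) = C1 + C2*a + C3*exp(-2*a/3) + C4*exp(a) + a^4/16 + a^3/8 + 15*a^2/16


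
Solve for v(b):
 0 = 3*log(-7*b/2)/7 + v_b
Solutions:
 v(b) = C1 - 3*b*log(-b)/7 + 3*b*(-log(7) + log(2) + 1)/7


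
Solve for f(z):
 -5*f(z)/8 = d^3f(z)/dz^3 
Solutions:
 f(z) = C3*exp(-5^(1/3)*z/2) + (C1*sin(sqrt(3)*5^(1/3)*z/4) + C2*cos(sqrt(3)*5^(1/3)*z/4))*exp(5^(1/3)*z/4)


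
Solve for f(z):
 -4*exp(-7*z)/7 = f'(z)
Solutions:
 f(z) = C1 + 4*exp(-7*z)/49


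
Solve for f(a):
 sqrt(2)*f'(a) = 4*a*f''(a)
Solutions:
 f(a) = C1 + C2*a^(sqrt(2)/4 + 1)


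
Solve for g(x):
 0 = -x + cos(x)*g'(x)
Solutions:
 g(x) = C1 + Integral(x/cos(x), x)


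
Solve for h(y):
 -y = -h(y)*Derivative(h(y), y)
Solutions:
 h(y) = -sqrt(C1 + y^2)
 h(y) = sqrt(C1 + y^2)


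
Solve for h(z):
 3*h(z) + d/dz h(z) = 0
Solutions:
 h(z) = C1*exp(-3*z)


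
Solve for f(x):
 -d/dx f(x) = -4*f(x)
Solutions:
 f(x) = C1*exp(4*x)


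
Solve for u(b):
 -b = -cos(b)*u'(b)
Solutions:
 u(b) = C1 + Integral(b/cos(b), b)


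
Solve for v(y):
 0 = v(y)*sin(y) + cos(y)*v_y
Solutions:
 v(y) = C1*cos(y)


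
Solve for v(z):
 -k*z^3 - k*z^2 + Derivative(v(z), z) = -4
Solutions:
 v(z) = C1 + k*z^4/4 + k*z^3/3 - 4*z


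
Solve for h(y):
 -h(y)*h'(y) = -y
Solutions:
 h(y) = -sqrt(C1 + y^2)
 h(y) = sqrt(C1 + y^2)


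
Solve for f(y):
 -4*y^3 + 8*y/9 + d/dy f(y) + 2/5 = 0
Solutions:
 f(y) = C1 + y^4 - 4*y^2/9 - 2*y/5


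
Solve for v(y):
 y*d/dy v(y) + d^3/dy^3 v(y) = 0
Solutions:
 v(y) = C1 + Integral(C2*airyai(-y) + C3*airybi(-y), y)


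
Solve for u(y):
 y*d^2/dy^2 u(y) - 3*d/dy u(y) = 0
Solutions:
 u(y) = C1 + C2*y^4


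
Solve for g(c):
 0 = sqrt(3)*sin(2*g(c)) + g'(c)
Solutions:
 g(c) = pi - acos((-C1 - exp(4*sqrt(3)*c))/(C1 - exp(4*sqrt(3)*c)))/2
 g(c) = acos((-C1 - exp(4*sqrt(3)*c))/(C1 - exp(4*sqrt(3)*c)))/2


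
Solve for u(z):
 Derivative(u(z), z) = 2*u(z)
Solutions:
 u(z) = C1*exp(2*z)


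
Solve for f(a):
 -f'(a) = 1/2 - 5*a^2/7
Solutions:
 f(a) = C1 + 5*a^3/21 - a/2


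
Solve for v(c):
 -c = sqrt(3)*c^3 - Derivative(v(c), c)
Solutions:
 v(c) = C1 + sqrt(3)*c^4/4 + c^2/2


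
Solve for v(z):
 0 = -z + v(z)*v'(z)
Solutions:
 v(z) = -sqrt(C1 + z^2)
 v(z) = sqrt(C1 + z^2)


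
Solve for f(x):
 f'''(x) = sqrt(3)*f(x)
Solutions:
 f(x) = C3*exp(3^(1/6)*x) + (C1*sin(3^(2/3)*x/2) + C2*cos(3^(2/3)*x/2))*exp(-3^(1/6)*x/2)


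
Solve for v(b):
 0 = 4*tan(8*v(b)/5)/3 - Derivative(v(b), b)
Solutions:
 v(b) = -5*asin(C1*exp(32*b/15))/8 + 5*pi/8
 v(b) = 5*asin(C1*exp(32*b/15))/8


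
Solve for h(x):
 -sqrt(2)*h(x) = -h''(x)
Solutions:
 h(x) = C1*exp(-2^(1/4)*x) + C2*exp(2^(1/4)*x)


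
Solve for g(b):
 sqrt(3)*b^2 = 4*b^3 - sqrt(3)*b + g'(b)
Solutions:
 g(b) = C1 - b^4 + sqrt(3)*b^3/3 + sqrt(3)*b^2/2


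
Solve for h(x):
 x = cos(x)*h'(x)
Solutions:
 h(x) = C1 + Integral(x/cos(x), x)


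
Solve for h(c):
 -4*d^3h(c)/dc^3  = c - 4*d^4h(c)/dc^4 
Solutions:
 h(c) = C1 + C2*c + C3*c^2 + C4*exp(c) - c^4/96 - c^3/24


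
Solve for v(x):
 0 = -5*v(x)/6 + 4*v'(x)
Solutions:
 v(x) = C1*exp(5*x/24)


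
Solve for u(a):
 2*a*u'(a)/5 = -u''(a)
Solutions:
 u(a) = C1 + C2*erf(sqrt(5)*a/5)


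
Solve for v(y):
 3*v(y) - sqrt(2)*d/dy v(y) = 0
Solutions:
 v(y) = C1*exp(3*sqrt(2)*y/2)


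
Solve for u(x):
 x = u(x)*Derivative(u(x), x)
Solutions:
 u(x) = -sqrt(C1 + x^2)
 u(x) = sqrt(C1 + x^2)


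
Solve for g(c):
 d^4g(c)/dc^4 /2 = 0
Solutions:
 g(c) = C1 + C2*c + C3*c^2 + C4*c^3


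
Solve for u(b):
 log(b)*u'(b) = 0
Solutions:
 u(b) = C1


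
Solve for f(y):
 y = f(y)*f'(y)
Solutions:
 f(y) = -sqrt(C1 + y^2)
 f(y) = sqrt(C1 + y^2)


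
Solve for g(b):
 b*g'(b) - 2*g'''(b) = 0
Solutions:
 g(b) = C1 + Integral(C2*airyai(2^(2/3)*b/2) + C3*airybi(2^(2/3)*b/2), b)


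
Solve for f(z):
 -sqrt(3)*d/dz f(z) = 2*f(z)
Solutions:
 f(z) = C1*exp(-2*sqrt(3)*z/3)


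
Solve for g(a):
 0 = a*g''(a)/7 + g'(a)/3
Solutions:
 g(a) = C1 + C2/a^(4/3)


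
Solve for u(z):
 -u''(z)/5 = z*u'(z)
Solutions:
 u(z) = C1 + C2*erf(sqrt(10)*z/2)


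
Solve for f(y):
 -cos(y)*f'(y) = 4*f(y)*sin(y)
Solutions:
 f(y) = C1*cos(y)^4


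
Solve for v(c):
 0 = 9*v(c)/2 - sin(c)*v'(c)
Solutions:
 v(c) = C1*(cos(c) - 1)^(1/4)*(cos(c)^2 - 2*cos(c) + 1)/((cos(c) + 1)^(1/4)*(cos(c)^2 + 2*cos(c) + 1))
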